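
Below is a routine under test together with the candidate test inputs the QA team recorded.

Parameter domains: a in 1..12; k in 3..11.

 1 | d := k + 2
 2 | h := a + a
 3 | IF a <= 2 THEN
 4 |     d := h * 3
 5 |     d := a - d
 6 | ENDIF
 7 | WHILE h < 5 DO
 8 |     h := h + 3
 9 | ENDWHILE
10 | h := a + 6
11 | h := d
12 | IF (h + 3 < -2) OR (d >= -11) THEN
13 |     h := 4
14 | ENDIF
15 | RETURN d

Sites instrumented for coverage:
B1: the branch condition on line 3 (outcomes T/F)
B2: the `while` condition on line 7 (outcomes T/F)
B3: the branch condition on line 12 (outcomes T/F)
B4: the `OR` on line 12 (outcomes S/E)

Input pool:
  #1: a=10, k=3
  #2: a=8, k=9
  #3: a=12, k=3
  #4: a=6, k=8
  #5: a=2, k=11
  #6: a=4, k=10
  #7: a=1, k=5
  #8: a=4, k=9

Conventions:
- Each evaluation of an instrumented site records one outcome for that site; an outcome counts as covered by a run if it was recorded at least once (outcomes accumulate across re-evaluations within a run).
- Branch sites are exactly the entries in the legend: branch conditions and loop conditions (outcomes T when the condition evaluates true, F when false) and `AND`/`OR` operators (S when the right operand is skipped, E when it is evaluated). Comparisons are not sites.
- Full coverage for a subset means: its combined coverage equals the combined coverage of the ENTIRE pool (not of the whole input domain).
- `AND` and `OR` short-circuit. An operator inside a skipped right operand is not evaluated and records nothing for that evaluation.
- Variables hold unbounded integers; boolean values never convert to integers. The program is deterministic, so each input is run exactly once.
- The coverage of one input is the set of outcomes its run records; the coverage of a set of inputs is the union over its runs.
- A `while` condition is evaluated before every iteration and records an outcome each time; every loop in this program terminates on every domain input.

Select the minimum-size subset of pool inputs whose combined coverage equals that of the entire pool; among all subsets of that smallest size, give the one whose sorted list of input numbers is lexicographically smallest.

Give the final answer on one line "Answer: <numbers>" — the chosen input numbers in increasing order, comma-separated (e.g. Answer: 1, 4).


input #1 (a=10, k=3): events B1->F, B2->F, B4->E, B3->T; covers B1=F, B2=F, B3=T, B4=E
input #2 (a=8, k=9): events B1->F, B2->F, B4->E, B3->T; covers B1=F, B2=F, B3=T, B4=E
input #3 (a=12, k=3): events B1->F, B2->F, B4->E, B3->T; covers B1=F, B2=F, B3=T, B4=E
input #4 (a=6, k=8): events B1->F, B2->F, B4->E, B3->T; covers B1=F, B2=F, B3=T, B4=E
input #5 (a=2, k=11): events B1->T, B2->T, B2->F, B4->S, B3->T; covers B1=T, B2=T, B2=F, B3=T, B4=S
input #6 (a=4, k=10): events B1->F, B2->F, B4->E, B3->T; covers B1=F, B2=F, B3=T, B4=E
input #7 (a=1, k=5): events B1->T, B2->T, B2->F, B4->E, B3->T; covers B1=T, B2=T, B2=F, B3=T, B4=E
input #8 (a=4, k=9): events B1->F, B2->F, B4->E, B3->T; covers B1=F, B2=F, B3=T, B4=E
the full pool covers 7 outcomes: B1=T, B1=F, B2=T, B2=F, B3=T, B4=S, B4=E
no size-1 subset reaches all 7 outcomes (best union: 5/7)
size 2: inputs {1, 5} cover all 7 outcomes, and no lexicographically smaller subset of this size does
Answer: 1, 5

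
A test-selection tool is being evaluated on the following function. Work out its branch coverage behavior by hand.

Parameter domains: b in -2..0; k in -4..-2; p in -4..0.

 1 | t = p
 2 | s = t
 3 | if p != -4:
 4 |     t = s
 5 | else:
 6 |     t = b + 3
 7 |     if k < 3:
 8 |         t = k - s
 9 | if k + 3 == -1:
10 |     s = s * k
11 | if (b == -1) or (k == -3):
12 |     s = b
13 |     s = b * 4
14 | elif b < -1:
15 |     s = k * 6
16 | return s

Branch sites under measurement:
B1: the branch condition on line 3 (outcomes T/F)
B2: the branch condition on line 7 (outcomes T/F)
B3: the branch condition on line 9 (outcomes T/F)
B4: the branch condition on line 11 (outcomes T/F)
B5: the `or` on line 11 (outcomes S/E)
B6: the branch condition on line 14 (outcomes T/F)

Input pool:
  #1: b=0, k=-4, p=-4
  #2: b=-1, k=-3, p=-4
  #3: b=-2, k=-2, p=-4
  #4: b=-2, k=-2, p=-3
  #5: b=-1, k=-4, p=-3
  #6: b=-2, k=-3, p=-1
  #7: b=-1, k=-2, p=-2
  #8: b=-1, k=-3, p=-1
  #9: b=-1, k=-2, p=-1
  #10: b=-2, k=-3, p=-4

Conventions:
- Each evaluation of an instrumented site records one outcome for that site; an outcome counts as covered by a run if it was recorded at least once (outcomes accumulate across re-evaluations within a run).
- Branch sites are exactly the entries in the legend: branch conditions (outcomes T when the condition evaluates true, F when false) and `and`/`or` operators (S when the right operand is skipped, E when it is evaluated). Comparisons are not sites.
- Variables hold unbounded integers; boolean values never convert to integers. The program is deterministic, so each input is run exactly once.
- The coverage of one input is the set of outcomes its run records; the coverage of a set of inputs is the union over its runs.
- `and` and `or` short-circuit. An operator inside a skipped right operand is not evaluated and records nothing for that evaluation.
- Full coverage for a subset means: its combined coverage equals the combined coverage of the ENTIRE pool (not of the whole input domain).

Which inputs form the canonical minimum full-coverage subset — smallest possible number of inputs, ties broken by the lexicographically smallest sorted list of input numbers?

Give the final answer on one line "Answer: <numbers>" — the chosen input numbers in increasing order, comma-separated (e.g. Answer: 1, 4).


run #1 (b=0, k=-4, p=-4) runs B1->F, B2->T, B3->T, B5->E, B4->F, B6->F; records B1=F, B2=T, B3=T, B4=F, B5=E, B6=F
run #2 (b=-1, k=-3, p=-4) runs B1->F, B2->T, B3->F, B5->S, B4->T; records B1=F, B2=T, B3=F, B4=T, B5=S
run #3 (b=-2, k=-2, p=-4) runs B1->F, B2->T, B3->F, B5->E, B4->F, B6->T; records B1=F, B2=T, B3=F, B4=F, B5=E, B6=T
run #4 (b=-2, k=-2, p=-3) runs B1->T, B3->F, B5->E, B4->F, B6->T; records B1=T, B3=F, B4=F, B5=E, B6=T
run #5 (b=-1, k=-4, p=-3) runs B1->T, B3->T, B5->S, B4->T; records B1=T, B3=T, B4=T, B5=S
run #6 (b=-2, k=-3, p=-1) runs B1->T, B3->F, B5->E, B4->T; records B1=T, B3=F, B4=T, B5=E
run #7 (b=-1, k=-2, p=-2) runs B1->T, B3->F, B5->S, B4->T; records B1=T, B3=F, B4=T, B5=S
run #8 (b=-1, k=-3, p=-1) runs B1->T, B3->F, B5->S, B4->T; records B1=T, B3=F, B4=T, B5=S
run #9 (b=-1, k=-2, p=-1) runs B1->T, B3->F, B5->S, B4->T; records B1=T, B3=F, B4=T, B5=S
run #10 (b=-2, k=-3, p=-4) runs B1->F, B2->T, B3->F, B5->E, B4->T; records B1=F, B2=T, B3=F, B4=T, B5=E
pool-wide coverage (11 outcomes): B1=T, B1=F, B2=T, B3=T, B3=F, B4=T, B4=F, B5=S, B5=E, B6=T, B6=F
size 1 is not enough: best union over all size-1 subsets is 6/11
size 2 is not enough: best union over all size-2 subsets is 10/11
the canonical winner is {1, 2, 4}: size 3, full 11-outcome coverage, earliest index list among size-3 covers
Answer: 1, 2, 4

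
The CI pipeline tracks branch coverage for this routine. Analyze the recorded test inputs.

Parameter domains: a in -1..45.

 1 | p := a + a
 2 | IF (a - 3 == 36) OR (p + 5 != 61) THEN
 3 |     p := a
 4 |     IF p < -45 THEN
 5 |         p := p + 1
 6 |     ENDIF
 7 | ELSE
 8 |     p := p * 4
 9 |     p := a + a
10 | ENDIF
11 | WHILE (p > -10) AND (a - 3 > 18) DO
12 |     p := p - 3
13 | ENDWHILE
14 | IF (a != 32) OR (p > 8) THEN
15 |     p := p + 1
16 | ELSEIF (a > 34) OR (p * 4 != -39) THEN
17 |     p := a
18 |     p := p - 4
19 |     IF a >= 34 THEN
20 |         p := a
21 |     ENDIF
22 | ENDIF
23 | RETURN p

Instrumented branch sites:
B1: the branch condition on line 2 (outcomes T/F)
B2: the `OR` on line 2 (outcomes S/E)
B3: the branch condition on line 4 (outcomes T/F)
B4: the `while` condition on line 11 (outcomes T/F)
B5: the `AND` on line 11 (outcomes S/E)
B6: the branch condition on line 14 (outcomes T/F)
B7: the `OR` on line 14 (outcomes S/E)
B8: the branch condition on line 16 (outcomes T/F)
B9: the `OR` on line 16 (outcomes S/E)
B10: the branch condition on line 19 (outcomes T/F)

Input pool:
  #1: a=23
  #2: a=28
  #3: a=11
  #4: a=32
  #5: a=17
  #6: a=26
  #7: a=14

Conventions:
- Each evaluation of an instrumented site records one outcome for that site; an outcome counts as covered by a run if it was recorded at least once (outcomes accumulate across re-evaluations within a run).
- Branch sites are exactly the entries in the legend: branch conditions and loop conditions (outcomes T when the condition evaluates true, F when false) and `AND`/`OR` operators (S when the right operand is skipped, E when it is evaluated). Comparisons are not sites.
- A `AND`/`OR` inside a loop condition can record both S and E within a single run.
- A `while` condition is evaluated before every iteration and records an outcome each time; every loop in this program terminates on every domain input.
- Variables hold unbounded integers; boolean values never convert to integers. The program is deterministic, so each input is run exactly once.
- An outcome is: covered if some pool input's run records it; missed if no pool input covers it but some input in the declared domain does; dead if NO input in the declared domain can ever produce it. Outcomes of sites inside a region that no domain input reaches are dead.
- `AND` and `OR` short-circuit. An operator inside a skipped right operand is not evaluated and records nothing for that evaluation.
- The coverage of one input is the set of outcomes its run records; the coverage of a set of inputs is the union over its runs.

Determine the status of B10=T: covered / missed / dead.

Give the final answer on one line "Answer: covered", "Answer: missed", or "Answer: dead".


no pool input records B10=T
checking all 47 inputs in the declared domain: B10=T is never recorded -> dead
Answer: dead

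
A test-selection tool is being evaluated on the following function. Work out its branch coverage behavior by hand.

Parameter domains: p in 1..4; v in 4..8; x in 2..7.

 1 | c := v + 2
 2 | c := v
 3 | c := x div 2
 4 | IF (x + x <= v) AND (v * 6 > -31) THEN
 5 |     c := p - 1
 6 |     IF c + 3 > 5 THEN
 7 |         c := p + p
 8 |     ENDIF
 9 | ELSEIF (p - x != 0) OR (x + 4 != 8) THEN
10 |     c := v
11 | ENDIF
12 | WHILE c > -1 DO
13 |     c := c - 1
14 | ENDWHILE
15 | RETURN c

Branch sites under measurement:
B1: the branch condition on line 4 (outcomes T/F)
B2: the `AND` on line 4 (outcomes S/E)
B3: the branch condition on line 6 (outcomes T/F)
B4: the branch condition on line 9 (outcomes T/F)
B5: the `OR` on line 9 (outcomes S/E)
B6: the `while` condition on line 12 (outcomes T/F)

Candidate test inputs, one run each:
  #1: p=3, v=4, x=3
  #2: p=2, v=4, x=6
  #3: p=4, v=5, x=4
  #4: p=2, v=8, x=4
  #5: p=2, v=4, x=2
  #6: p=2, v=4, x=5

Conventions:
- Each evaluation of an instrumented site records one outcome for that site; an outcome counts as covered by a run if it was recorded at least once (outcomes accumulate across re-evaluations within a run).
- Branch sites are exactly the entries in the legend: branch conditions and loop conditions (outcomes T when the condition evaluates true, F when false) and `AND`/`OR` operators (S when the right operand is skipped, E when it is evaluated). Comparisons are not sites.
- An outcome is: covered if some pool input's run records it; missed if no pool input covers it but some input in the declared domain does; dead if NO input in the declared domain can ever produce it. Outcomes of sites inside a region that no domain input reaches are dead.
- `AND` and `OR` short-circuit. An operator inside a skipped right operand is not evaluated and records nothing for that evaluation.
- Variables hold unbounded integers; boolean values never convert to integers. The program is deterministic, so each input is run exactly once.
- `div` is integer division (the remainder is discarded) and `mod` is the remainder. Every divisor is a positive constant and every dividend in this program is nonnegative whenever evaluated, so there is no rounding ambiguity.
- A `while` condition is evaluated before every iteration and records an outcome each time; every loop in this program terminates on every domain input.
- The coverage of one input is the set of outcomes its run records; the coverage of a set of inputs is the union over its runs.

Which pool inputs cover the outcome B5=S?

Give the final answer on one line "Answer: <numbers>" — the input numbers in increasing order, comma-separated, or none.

input #1 (p=3, v=4, x=3): does not produce B5=S
input #2 (p=2, v=4, x=6): produces B5=S
input #3 (p=4, v=5, x=4): does not produce B5=S
input #4 (p=2, v=8, x=4): does not produce B5=S
input #5 (p=2, v=4, x=2): does not produce B5=S
input #6 (p=2, v=4, x=5): produces B5=S

Answer: 2, 6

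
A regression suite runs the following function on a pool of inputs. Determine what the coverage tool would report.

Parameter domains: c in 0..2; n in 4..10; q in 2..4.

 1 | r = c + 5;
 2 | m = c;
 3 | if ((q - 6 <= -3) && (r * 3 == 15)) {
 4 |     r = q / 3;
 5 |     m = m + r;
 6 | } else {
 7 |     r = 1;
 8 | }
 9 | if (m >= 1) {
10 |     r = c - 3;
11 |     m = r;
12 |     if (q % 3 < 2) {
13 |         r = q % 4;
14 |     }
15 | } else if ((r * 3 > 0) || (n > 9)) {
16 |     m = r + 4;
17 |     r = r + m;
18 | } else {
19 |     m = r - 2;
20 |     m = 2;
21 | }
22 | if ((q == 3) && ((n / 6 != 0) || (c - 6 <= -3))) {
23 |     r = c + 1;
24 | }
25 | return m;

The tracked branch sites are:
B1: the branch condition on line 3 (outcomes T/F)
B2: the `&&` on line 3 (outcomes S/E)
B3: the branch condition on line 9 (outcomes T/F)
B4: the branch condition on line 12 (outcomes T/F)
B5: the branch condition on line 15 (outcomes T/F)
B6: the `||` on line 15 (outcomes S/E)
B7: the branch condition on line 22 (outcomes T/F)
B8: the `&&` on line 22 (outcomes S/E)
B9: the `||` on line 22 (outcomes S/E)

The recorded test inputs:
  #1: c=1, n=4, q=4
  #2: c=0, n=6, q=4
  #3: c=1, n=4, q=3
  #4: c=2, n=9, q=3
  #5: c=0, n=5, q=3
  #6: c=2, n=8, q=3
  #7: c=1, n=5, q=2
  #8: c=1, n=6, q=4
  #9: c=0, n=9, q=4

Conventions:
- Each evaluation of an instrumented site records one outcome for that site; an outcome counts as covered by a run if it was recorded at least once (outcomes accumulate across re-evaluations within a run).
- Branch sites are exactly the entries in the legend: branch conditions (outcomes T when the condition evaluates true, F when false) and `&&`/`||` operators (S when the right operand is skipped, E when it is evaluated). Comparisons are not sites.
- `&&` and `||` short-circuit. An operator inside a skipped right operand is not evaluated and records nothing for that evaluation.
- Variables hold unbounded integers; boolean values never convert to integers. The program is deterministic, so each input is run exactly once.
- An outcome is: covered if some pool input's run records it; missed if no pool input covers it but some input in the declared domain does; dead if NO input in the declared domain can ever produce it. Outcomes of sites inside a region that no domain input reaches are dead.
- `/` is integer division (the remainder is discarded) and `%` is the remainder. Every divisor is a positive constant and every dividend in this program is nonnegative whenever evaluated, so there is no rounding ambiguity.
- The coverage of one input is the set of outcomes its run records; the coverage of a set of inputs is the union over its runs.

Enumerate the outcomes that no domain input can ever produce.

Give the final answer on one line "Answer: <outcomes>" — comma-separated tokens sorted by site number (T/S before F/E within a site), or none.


running all 63 domain inputs and tallying outcomes:
  reachable outcomes have witnesses, e.g. B1=T (e.g. c=0, n=4, q=2), B1=F (e.g. c=0, n=4, q=4), B2=S (e.g. c=0, n=4, q=4), B2=E (e.g. c=0, n=4, q=2)
Answer: none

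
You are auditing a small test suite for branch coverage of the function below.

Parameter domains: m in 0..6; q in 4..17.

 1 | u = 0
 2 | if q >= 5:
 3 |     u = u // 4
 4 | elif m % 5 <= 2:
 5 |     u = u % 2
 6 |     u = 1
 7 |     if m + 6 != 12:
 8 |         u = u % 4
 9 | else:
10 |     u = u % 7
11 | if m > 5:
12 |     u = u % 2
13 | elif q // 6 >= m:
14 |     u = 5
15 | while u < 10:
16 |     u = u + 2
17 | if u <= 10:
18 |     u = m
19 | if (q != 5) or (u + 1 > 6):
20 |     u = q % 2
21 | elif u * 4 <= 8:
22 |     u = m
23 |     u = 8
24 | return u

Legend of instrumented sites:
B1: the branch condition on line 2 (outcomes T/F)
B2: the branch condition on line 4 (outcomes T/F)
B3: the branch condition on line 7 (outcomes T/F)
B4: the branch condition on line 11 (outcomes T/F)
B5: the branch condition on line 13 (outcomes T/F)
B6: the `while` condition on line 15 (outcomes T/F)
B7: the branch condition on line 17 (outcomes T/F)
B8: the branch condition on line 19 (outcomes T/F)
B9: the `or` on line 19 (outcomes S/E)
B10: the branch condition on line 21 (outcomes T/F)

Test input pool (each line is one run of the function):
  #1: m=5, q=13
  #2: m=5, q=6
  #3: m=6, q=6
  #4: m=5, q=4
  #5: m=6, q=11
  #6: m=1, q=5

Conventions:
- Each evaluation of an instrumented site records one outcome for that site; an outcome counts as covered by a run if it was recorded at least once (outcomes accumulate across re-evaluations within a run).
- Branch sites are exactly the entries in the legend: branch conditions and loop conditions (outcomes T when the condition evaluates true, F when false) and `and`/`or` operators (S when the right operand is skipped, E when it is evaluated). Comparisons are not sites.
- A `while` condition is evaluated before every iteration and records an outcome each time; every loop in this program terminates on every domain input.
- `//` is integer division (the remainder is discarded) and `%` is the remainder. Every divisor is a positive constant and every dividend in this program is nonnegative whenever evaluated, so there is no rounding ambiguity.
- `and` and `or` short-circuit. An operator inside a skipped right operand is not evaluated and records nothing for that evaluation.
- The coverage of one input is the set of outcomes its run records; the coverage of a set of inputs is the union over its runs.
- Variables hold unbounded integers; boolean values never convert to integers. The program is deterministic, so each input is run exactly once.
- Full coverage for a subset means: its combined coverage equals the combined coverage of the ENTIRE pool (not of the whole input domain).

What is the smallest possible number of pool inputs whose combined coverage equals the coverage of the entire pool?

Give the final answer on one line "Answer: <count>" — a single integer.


input #1 (m=5, q=13): events B1->T, B4->F, B5->F, B6->T, B6->T, B6->T, B6->T, B6->T, B6->F, B7->T, B9->S, B8->T; covers B1=T, B4=F, B5=F, B6=T, B6=F, B7=T, B8=T, B9=S
input #2 (m=5, q=6): events B1->T, B4->F, B5->F, B6->T, B6->T, B6->T, B6->T, B6->T, B6->F, B7->T, B9->S, B8->T; covers B1=T, B4=F, B5=F, B6=T, B6=F, B7=T, B8=T, B9=S
input #3 (m=6, q=6): events B1->T, B4->T, B6->T, B6->T, B6->T, B6->T, B6->T, B6->F, B7->T, B9->S, B8->T; covers B1=T, B4=T, B6=T, B6=F, B7=T, B8=T, B9=S
input #4 (m=5, q=4): events B1->F, B2->T, B3->T, B4->F, B5->F, B6->T, B6->T, B6->T, B6->T, B6->T, B6->F, B7->F, B9->S, B8->T; covers B1=F, B2=T, B3=T, B4=F, B5=F, B6=T, B6=F, B7=F, B8=T, B9=S
input #5 (m=6, q=11): events B1->T, B4->T, B6->T, B6->T, B6->T, B6->T, B6->T, B6->F, B7->T, B9->S, B8->T; covers B1=T, B4=T, B6=T, B6=F, B7=T, B8=T, B9=S
input #6 (m=1, q=5): events B1->T, B4->F, B5->F, B6->T, B6->T, B6->T, B6->T, B6->T, B6->F, B7->T, B9->E, B8->F, B10->T; covers B1=T, B4=F, B5=F, B6=T, B6=F, B7=T, B8=F, B9=E, B10=T
union over all inputs: B1=T, B1=F, B2=T, B3=T, B4=T, B4=F, B5=F, B6=T, B6=F, B7=T, B7=F, B8=T, B8=F, B9=S, B9=E, B10=T (16 outcomes)
every size-1 subset falls short of the 16 outcomes (best: 10/16)
every size-2 subset falls short of the 16 outcomes (best: 15/16)
size 3: inputs {3, 4, 6} cover all 16 outcomes, and no lexicographically smaller subset of this size does
Answer: 3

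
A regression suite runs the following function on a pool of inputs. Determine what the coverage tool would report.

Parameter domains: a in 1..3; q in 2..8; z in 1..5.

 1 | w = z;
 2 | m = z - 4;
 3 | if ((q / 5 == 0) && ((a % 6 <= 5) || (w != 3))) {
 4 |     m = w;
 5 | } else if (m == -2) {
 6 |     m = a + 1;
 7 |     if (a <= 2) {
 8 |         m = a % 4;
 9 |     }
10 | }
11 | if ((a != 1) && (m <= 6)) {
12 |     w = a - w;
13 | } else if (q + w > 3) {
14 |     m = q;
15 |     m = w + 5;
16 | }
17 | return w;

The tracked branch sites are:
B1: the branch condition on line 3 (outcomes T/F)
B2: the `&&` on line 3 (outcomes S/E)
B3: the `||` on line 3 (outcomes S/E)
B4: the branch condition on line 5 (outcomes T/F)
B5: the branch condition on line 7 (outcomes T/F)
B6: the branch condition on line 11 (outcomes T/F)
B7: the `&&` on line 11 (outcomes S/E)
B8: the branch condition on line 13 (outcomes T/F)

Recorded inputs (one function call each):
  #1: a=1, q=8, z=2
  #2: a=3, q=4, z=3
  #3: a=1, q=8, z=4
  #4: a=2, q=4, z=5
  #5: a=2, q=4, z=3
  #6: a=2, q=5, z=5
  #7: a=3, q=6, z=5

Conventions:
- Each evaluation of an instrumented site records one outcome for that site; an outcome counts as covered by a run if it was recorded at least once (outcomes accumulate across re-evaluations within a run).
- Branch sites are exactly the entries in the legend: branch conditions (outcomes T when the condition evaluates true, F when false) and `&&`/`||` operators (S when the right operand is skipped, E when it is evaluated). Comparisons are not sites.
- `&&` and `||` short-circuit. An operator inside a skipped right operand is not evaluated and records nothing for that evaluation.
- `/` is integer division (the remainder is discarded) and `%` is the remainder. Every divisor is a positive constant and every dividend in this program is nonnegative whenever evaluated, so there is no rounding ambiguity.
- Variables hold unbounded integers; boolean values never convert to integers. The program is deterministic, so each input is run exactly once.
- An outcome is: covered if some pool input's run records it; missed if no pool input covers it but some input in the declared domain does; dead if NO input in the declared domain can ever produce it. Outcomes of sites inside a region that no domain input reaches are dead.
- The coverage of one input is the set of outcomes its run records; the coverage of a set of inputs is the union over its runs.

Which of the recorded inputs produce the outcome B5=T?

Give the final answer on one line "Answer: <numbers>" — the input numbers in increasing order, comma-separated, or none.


input #1 (a=1, q=8, z=2): records B5=T
input #2 (a=3, q=4, z=3): does not record B5=T
input #3 (a=1, q=8, z=4): does not record B5=T
input #4 (a=2, q=4, z=5): does not record B5=T
input #5 (a=2, q=4, z=3): does not record B5=T
input #6 (a=2, q=5, z=5): does not record B5=T
input #7 (a=3, q=6, z=5): does not record B5=T
Answer: 1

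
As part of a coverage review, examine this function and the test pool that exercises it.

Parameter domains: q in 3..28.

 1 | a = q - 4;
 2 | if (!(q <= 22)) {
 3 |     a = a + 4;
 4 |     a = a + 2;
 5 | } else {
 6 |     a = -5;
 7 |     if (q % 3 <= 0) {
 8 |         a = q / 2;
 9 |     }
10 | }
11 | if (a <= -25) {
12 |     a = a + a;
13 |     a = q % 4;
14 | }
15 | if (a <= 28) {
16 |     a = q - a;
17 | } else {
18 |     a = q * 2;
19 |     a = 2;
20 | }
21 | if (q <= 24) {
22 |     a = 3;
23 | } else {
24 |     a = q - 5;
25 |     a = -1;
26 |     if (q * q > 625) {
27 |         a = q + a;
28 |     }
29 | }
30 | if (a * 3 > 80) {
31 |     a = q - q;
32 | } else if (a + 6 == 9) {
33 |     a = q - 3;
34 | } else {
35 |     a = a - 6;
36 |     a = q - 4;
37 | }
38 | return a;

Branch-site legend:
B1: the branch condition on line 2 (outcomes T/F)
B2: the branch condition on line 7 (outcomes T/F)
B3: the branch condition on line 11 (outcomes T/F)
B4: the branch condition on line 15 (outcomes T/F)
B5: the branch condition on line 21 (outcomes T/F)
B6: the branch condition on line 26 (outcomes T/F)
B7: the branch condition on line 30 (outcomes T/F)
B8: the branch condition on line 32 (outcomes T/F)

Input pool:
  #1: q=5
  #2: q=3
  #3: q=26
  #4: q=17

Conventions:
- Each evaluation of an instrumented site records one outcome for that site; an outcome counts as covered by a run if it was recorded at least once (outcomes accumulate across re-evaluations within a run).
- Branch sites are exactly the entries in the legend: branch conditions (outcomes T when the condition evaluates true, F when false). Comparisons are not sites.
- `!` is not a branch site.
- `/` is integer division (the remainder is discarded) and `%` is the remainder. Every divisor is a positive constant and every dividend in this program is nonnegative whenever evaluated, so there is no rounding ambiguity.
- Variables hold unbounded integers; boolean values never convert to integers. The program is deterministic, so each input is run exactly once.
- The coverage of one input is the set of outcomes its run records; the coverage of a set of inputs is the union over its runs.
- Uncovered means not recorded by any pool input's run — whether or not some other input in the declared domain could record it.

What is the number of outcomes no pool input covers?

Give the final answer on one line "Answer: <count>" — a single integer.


#1 (q=5) -> covered: B1=F, B2=F, B3=F, B4=T, B5=T, B7=F, B8=T
#2 (q=3) -> covered: B1=F, B2=T, B3=F, B4=T, B5=T, B7=F, B8=T
#3 (q=26) -> covered: B1=T, B3=F, B4=T, B5=F, B6=T, B7=F, B8=F
#4 (q=17) -> covered: B1=F, B2=F, B3=F, B4=T, B5=T, B7=F, B8=T
union over the pool: B1=T, B1=F, B2=T, B2=F, B3=F, B4=T, B5=T, B5=F, B6=T, B7=F, B8=T, B8=F
uncovered (4 of 16): B3=T, B4=F, B6=F, B7=T
Answer: 4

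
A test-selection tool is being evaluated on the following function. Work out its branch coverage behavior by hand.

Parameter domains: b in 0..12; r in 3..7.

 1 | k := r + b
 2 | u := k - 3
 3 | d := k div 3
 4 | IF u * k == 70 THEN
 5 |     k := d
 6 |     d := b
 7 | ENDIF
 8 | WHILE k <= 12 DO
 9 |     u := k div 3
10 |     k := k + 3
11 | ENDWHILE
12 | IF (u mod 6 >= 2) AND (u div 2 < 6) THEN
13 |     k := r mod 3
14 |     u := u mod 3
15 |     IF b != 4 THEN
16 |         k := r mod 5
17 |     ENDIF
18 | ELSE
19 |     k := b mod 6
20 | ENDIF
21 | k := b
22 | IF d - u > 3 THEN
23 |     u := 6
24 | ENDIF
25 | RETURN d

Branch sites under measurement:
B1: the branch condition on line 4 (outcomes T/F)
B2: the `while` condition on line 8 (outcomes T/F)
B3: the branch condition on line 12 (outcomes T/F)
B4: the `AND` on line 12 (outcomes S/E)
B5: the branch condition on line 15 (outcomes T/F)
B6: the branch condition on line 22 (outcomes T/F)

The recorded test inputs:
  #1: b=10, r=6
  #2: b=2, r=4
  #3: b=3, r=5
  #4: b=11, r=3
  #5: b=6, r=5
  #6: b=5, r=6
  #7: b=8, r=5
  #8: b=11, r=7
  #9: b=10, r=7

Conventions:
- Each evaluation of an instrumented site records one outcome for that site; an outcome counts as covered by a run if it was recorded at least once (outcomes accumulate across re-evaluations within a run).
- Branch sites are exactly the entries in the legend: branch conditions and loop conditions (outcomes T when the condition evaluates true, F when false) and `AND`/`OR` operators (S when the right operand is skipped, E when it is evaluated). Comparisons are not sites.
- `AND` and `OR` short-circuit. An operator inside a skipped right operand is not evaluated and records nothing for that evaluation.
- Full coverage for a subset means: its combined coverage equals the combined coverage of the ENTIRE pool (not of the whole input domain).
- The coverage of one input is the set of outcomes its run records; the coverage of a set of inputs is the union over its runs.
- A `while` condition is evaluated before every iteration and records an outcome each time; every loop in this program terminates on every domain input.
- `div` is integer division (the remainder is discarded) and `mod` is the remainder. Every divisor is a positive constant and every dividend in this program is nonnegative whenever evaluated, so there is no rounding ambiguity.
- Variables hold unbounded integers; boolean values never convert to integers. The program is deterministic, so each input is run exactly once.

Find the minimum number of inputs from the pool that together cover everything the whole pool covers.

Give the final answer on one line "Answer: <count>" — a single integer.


run #1 (b=10, r=6) runs B1->F, B2->F, B4->S, B3->F, B6->F; records B1=F, B2=F, B3=F, B4=S, B6=F
run #2 (b=2, r=4) runs B1->F, B2->T, B2->T, B2->T, B2->F, B4->E, B3->T, B5->T, B6->F; records B1=F, B2=T, B2=F, B3=T, B4=E, B5=T, B6=F
run #3 (b=3, r=5) runs B1->F, B2->T, B2->T, B2->F, B4->E, B3->T, B5->T, B6->F; records B1=F, B2=T, B2=F, B3=T, B4=E, B5=T, B6=F
run #4 (b=11, r=3) runs B1->F, B2->F, B4->E, B3->T, B5->T, B6->F; records B1=F, B2=F, B3=T, B4=E, B5=T, B6=F
run #5 (b=6, r=5) runs B1->F, B2->T, B2->F, B4->E, B3->T, B5->T, B6->F; records B1=F, B2=T, B2=F, B3=T, B4=E, B5=T, B6=F
run #6 (b=5, r=6) runs B1->F, B2->T, B2->F, B4->E, B3->T, B5->T, B6->F; records B1=F, B2=T, B2=F, B3=T, B4=E, B5=T, B6=F
run #7 (b=8, r=5) runs B1->F, B2->F, B4->E, B3->T, B5->T, B6->F; records B1=F, B2=F, B3=T, B4=E, B5=T, B6=F
run #8 (b=11, r=7) runs B1->F, B2->F, B4->E, B3->F, B6->F; records B1=F, B2=F, B3=F, B4=E, B6=F
run #9 (b=10, r=7) runs B1->F, B2->F, B4->E, B3->F, B6->F; records B1=F, B2=F, B3=F, B4=E, B6=F
together the pool reaches 9 outcomes: B1=F, B2=T, B2=F, B3=T, B3=F, B4=S, B4=E, B5=T, B6=F
every size-1 subset falls short of the 9 outcomes (best: 7/9)
inputs {1, 2} (size 2) cover everything; no size-2 subset with a lexicographically smaller index list covers all 9
Answer: 2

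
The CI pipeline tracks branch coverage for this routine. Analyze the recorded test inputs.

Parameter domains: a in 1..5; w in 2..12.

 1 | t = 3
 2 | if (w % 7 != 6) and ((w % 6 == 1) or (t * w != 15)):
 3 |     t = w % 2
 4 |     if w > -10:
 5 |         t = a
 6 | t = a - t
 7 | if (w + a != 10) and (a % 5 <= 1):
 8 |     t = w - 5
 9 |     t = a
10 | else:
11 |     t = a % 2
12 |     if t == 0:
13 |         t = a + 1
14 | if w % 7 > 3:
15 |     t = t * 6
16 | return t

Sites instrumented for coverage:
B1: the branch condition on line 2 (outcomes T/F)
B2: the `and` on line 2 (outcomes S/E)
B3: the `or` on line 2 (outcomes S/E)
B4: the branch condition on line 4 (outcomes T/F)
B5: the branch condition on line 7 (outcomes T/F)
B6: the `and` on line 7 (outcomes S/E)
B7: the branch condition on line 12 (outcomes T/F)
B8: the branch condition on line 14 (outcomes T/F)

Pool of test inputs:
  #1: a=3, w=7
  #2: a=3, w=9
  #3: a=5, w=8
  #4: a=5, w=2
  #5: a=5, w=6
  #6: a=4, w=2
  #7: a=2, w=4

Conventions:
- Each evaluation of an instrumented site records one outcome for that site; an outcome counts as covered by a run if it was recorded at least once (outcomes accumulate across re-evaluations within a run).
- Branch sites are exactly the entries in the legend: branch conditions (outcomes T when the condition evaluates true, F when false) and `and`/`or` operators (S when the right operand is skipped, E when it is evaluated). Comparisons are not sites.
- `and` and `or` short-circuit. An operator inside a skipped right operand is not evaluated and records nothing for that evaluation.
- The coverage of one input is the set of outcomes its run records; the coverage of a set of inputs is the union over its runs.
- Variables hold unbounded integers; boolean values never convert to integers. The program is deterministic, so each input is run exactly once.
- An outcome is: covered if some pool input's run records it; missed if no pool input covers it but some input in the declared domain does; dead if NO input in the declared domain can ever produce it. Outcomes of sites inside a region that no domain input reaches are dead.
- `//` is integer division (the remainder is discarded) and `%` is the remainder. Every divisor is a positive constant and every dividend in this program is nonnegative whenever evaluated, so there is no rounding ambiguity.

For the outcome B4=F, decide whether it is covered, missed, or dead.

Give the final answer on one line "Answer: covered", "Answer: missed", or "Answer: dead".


no pool input records B4=F
checking all 55 inputs in the declared domain: B4=F is never recorded -> dead
Answer: dead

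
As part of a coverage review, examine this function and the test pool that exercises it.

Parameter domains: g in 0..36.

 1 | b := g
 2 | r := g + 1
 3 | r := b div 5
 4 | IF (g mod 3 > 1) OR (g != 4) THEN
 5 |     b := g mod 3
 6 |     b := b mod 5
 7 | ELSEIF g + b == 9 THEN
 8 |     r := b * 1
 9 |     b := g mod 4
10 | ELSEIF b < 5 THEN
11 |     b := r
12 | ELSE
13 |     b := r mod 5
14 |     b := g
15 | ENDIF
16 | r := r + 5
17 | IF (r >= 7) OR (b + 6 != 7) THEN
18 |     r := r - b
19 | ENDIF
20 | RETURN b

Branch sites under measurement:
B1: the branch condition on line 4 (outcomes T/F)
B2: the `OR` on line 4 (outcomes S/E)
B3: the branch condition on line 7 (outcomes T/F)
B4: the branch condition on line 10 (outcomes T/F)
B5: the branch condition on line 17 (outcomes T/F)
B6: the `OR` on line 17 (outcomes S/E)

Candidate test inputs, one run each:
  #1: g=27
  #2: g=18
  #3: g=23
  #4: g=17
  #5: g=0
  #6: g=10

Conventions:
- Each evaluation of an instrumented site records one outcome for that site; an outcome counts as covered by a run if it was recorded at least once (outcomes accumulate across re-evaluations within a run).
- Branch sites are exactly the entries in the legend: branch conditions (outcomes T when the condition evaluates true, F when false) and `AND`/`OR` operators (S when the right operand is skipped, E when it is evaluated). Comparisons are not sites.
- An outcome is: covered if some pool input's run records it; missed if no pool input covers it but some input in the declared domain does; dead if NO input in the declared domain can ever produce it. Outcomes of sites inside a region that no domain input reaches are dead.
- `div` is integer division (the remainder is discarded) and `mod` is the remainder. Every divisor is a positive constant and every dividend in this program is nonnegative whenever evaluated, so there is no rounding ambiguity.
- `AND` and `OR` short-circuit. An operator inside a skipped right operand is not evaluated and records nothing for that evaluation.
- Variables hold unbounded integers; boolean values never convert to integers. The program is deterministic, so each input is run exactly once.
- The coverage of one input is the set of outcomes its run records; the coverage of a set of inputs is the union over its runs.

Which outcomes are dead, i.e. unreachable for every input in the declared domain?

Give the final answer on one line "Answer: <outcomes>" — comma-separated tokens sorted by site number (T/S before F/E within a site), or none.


sweeping the full domain (37 inputs) for each outcome:
  B3=T: never recorded by any domain input -> dead
  B4=F: never recorded by any domain input -> dead
  reachable outcomes have witnesses, e.g. B1=T (e.g. g=0), B1=F (e.g. g=4), B2=S (e.g. g=2), B2=E (e.g. g=0)
Answer: B3=T, B4=F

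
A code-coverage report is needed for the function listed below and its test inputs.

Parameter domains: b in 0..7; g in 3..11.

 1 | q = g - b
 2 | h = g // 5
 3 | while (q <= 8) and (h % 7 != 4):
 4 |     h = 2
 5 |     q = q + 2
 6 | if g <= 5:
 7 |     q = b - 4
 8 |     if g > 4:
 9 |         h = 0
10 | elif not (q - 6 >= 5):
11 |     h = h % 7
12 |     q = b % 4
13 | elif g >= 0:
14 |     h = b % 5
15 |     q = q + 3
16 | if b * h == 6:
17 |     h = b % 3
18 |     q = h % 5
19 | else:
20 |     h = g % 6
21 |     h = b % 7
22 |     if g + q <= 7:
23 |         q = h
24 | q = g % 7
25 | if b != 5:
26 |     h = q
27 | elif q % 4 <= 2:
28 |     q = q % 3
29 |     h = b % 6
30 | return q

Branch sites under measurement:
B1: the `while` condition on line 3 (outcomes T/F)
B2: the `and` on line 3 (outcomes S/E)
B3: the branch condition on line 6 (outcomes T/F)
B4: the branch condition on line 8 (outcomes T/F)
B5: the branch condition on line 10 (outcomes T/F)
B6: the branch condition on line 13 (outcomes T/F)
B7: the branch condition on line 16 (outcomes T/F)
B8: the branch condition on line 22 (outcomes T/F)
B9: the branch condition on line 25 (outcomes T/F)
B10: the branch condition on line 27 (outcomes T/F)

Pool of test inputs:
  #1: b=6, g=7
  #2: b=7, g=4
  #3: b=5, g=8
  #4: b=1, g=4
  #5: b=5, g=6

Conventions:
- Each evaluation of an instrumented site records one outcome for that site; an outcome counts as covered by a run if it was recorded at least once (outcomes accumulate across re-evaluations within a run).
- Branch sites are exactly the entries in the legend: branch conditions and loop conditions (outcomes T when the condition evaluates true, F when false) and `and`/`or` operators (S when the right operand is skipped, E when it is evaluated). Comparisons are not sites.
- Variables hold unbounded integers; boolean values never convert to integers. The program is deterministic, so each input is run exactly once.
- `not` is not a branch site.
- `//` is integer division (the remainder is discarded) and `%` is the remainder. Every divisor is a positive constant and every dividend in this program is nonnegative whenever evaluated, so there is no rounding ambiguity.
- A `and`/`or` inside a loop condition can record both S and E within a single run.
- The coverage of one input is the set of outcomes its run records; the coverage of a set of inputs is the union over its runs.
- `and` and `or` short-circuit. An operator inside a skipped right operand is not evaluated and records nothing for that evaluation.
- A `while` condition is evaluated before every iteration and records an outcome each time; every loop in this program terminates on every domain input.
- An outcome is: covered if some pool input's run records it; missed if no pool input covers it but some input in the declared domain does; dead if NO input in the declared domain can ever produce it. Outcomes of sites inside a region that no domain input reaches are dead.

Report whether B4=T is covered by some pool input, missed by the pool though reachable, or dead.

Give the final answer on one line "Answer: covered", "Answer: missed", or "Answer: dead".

no pool input records B4=T
but domain input (b=0, g=5) does record it -> reachable, so missed

Answer: missed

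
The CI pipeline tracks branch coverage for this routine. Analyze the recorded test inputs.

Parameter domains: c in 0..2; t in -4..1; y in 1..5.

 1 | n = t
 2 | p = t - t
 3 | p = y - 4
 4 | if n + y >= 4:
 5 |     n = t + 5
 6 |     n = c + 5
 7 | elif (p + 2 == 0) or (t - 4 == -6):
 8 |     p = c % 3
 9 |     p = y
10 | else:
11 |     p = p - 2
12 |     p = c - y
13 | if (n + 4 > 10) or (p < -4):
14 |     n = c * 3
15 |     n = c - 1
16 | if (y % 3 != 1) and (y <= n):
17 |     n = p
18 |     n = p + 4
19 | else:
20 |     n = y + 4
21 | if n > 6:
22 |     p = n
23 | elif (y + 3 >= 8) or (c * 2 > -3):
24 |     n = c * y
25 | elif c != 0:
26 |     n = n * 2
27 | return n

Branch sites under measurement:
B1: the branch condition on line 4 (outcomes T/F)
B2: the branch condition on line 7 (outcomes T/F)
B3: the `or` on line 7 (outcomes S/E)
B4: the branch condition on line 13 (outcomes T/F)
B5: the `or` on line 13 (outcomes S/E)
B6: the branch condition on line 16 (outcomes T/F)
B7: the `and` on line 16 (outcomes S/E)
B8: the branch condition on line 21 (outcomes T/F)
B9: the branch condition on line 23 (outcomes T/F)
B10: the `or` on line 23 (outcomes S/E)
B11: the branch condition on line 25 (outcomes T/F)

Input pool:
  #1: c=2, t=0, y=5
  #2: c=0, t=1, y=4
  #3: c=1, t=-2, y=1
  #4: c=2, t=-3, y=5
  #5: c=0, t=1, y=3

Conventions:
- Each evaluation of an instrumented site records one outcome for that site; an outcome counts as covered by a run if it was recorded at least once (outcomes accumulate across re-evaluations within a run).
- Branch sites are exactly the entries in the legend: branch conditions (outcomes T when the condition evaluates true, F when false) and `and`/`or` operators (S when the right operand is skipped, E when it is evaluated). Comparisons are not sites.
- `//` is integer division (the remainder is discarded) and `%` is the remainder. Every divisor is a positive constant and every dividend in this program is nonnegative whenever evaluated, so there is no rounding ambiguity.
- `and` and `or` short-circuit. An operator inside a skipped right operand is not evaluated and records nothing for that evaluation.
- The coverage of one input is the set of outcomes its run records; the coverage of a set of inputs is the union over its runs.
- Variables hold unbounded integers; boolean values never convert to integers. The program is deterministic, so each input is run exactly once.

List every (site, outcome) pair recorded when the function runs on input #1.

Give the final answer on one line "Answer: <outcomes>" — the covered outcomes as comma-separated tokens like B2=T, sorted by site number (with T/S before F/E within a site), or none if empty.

Tracing the run of input #1 (c=2, t=0, y=5):
  B1->T, B5->S, B4->T, B7->E, B6->F, B8->T
deduplicating events, the covered set is: B1=T, B4=T, B5=S, B6=F, B7=E, B8=T

Answer: B1=T, B4=T, B5=S, B6=F, B7=E, B8=T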